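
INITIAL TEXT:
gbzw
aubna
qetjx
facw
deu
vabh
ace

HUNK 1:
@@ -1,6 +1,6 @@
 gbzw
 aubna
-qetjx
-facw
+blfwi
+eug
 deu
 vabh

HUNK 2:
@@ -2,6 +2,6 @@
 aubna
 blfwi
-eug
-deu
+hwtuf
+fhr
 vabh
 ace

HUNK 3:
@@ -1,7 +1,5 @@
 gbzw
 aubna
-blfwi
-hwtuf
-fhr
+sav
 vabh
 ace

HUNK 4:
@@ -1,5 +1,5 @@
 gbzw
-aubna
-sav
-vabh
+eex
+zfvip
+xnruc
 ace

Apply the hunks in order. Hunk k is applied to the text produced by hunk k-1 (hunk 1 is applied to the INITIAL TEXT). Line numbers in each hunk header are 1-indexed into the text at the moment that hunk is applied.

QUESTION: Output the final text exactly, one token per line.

Answer: gbzw
eex
zfvip
xnruc
ace

Derivation:
Hunk 1: at line 1 remove [qetjx,facw] add [blfwi,eug] -> 7 lines: gbzw aubna blfwi eug deu vabh ace
Hunk 2: at line 2 remove [eug,deu] add [hwtuf,fhr] -> 7 lines: gbzw aubna blfwi hwtuf fhr vabh ace
Hunk 3: at line 1 remove [blfwi,hwtuf,fhr] add [sav] -> 5 lines: gbzw aubna sav vabh ace
Hunk 4: at line 1 remove [aubna,sav,vabh] add [eex,zfvip,xnruc] -> 5 lines: gbzw eex zfvip xnruc ace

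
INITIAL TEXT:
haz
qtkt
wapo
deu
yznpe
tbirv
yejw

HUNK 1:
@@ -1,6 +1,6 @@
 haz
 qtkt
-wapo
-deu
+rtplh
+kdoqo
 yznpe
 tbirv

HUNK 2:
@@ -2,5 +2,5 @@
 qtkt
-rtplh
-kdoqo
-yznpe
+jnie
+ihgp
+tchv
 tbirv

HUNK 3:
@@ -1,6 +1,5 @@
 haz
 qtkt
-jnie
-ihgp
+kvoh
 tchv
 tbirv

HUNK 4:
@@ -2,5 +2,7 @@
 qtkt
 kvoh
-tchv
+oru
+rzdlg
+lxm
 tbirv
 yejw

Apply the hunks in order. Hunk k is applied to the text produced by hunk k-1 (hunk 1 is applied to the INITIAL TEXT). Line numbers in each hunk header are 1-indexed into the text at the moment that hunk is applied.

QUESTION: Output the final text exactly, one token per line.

Hunk 1: at line 1 remove [wapo,deu] add [rtplh,kdoqo] -> 7 lines: haz qtkt rtplh kdoqo yznpe tbirv yejw
Hunk 2: at line 2 remove [rtplh,kdoqo,yznpe] add [jnie,ihgp,tchv] -> 7 lines: haz qtkt jnie ihgp tchv tbirv yejw
Hunk 3: at line 1 remove [jnie,ihgp] add [kvoh] -> 6 lines: haz qtkt kvoh tchv tbirv yejw
Hunk 4: at line 2 remove [tchv] add [oru,rzdlg,lxm] -> 8 lines: haz qtkt kvoh oru rzdlg lxm tbirv yejw

Answer: haz
qtkt
kvoh
oru
rzdlg
lxm
tbirv
yejw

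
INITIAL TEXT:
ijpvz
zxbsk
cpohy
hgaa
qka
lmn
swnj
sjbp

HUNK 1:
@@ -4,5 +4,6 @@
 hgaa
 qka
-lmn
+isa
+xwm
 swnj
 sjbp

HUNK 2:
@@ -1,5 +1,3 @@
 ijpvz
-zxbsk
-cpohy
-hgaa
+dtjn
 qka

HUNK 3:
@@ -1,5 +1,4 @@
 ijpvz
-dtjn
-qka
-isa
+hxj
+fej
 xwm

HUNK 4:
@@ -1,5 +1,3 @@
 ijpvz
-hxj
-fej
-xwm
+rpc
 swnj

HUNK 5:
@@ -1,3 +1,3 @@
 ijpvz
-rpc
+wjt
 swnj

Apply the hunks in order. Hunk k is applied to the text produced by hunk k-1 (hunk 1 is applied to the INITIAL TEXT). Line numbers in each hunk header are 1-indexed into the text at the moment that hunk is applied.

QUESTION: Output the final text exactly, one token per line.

Answer: ijpvz
wjt
swnj
sjbp

Derivation:
Hunk 1: at line 4 remove [lmn] add [isa,xwm] -> 9 lines: ijpvz zxbsk cpohy hgaa qka isa xwm swnj sjbp
Hunk 2: at line 1 remove [zxbsk,cpohy,hgaa] add [dtjn] -> 7 lines: ijpvz dtjn qka isa xwm swnj sjbp
Hunk 3: at line 1 remove [dtjn,qka,isa] add [hxj,fej] -> 6 lines: ijpvz hxj fej xwm swnj sjbp
Hunk 4: at line 1 remove [hxj,fej,xwm] add [rpc] -> 4 lines: ijpvz rpc swnj sjbp
Hunk 5: at line 1 remove [rpc] add [wjt] -> 4 lines: ijpvz wjt swnj sjbp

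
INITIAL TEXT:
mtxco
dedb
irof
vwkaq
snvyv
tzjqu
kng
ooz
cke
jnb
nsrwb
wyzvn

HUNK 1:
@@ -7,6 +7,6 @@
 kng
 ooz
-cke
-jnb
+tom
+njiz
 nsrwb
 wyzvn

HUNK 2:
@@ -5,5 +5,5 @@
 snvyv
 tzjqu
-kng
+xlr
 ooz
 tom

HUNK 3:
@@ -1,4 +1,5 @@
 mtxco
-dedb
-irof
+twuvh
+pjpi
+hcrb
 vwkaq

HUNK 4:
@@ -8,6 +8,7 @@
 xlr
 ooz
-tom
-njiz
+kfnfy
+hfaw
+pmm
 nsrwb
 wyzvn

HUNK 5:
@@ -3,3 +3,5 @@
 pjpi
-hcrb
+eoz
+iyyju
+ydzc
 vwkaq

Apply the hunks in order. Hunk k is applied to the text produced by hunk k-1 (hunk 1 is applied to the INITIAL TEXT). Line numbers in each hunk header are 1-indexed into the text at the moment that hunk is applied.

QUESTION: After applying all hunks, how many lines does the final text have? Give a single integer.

Answer: 16

Derivation:
Hunk 1: at line 7 remove [cke,jnb] add [tom,njiz] -> 12 lines: mtxco dedb irof vwkaq snvyv tzjqu kng ooz tom njiz nsrwb wyzvn
Hunk 2: at line 5 remove [kng] add [xlr] -> 12 lines: mtxco dedb irof vwkaq snvyv tzjqu xlr ooz tom njiz nsrwb wyzvn
Hunk 3: at line 1 remove [dedb,irof] add [twuvh,pjpi,hcrb] -> 13 lines: mtxco twuvh pjpi hcrb vwkaq snvyv tzjqu xlr ooz tom njiz nsrwb wyzvn
Hunk 4: at line 8 remove [tom,njiz] add [kfnfy,hfaw,pmm] -> 14 lines: mtxco twuvh pjpi hcrb vwkaq snvyv tzjqu xlr ooz kfnfy hfaw pmm nsrwb wyzvn
Hunk 5: at line 3 remove [hcrb] add [eoz,iyyju,ydzc] -> 16 lines: mtxco twuvh pjpi eoz iyyju ydzc vwkaq snvyv tzjqu xlr ooz kfnfy hfaw pmm nsrwb wyzvn
Final line count: 16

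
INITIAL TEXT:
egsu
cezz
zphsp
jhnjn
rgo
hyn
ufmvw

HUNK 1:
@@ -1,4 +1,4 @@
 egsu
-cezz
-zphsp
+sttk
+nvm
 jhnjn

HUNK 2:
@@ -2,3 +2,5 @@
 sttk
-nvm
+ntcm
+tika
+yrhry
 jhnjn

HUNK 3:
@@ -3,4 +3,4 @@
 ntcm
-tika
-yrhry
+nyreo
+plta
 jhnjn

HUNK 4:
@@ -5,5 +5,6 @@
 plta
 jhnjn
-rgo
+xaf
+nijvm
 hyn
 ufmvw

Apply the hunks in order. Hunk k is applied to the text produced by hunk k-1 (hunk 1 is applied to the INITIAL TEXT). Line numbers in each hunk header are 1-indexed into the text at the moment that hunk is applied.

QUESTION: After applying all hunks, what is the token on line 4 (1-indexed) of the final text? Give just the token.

Hunk 1: at line 1 remove [cezz,zphsp] add [sttk,nvm] -> 7 lines: egsu sttk nvm jhnjn rgo hyn ufmvw
Hunk 2: at line 2 remove [nvm] add [ntcm,tika,yrhry] -> 9 lines: egsu sttk ntcm tika yrhry jhnjn rgo hyn ufmvw
Hunk 3: at line 3 remove [tika,yrhry] add [nyreo,plta] -> 9 lines: egsu sttk ntcm nyreo plta jhnjn rgo hyn ufmvw
Hunk 4: at line 5 remove [rgo] add [xaf,nijvm] -> 10 lines: egsu sttk ntcm nyreo plta jhnjn xaf nijvm hyn ufmvw
Final line 4: nyreo

Answer: nyreo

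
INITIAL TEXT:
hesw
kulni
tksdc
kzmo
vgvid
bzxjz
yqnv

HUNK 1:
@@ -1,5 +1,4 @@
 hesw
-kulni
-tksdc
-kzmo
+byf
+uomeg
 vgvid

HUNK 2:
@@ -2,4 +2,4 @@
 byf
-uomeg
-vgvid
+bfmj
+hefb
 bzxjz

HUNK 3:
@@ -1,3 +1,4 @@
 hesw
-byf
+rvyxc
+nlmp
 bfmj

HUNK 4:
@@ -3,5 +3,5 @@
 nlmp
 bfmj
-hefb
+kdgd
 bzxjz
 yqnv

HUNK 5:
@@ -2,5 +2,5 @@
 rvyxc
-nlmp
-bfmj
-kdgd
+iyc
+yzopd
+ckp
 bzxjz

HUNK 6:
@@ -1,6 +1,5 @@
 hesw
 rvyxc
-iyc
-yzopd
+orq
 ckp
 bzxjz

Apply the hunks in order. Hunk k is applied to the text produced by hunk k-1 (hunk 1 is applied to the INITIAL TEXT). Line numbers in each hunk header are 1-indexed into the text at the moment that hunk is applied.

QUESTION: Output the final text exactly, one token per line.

Answer: hesw
rvyxc
orq
ckp
bzxjz
yqnv

Derivation:
Hunk 1: at line 1 remove [kulni,tksdc,kzmo] add [byf,uomeg] -> 6 lines: hesw byf uomeg vgvid bzxjz yqnv
Hunk 2: at line 2 remove [uomeg,vgvid] add [bfmj,hefb] -> 6 lines: hesw byf bfmj hefb bzxjz yqnv
Hunk 3: at line 1 remove [byf] add [rvyxc,nlmp] -> 7 lines: hesw rvyxc nlmp bfmj hefb bzxjz yqnv
Hunk 4: at line 3 remove [hefb] add [kdgd] -> 7 lines: hesw rvyxc nlmp bfmj kdgd bzxjz yqnv
Hunk 5: at line 2 remove [nlmp,bfmj,kdgd] add [iyc,yzopd,ckp] -> 7 lines: hesw rvyxc iyc yzopd ckp bzxjz yqnv
Hunk 6: at line 1 remove [iyc,yzopd] add [orq] -> 6 lines: hesw rvyxc orq ckp bzxjz yqnv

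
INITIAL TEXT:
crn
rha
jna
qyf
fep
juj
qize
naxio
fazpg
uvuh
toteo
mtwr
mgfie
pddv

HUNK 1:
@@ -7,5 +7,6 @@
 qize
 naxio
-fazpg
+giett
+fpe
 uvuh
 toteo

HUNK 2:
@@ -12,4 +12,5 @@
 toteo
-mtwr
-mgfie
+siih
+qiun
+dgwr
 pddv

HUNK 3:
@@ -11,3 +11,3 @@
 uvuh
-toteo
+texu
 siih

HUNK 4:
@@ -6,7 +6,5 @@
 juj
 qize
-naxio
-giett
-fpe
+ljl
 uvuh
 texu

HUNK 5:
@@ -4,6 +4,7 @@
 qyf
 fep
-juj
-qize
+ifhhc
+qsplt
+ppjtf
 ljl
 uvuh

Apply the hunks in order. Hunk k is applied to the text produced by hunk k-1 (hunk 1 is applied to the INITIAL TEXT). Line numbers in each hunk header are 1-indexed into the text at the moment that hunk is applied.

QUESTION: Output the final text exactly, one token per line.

Answer: crn
rha
jna
qyf
fep
ifhhc
qsplt
ppjtf
ljl
uvuh
texu
siih
qiun
dgwr
pddv

Derivation:
Hunk 1: at line 7 remove [fazpg] add [giett,fpe] -> 15 lines: crn rha jna qyf fep juj qize naxio giett fpe uvuh toteo mtwr mgfie pddv
Hunk 2: at line 12 remove [mtwr,mgfie] add [siih,qiun,dgwr] -> 16 lines: crn rha jna qyf fep juj qize naxio giett fpe uvuh toteo siih qiun dgwr pddv
Hunk 3: at line 11 remove [toteo] add [texu] -> 16 lines: crn rha jna qyf fep juj qize naxio giett fpe uvuh texu siih qiun dgwr pddv
Hunk 4: at line 6 remove [naxio,giett,fpe] add [ljl] -> 14 lines: crn rha jna qyf fep juj qize ljl uvuh texu siih qiun dgwr pddv
Hunk 5: at line 4 remove [juj,qize] add [ifhhc,qsplt,ppjtf] -> 15 lines: crn rha jna qyf fep ifhhc qsplt ppjtf ljl uvuh texu siih qiun dgwr pddv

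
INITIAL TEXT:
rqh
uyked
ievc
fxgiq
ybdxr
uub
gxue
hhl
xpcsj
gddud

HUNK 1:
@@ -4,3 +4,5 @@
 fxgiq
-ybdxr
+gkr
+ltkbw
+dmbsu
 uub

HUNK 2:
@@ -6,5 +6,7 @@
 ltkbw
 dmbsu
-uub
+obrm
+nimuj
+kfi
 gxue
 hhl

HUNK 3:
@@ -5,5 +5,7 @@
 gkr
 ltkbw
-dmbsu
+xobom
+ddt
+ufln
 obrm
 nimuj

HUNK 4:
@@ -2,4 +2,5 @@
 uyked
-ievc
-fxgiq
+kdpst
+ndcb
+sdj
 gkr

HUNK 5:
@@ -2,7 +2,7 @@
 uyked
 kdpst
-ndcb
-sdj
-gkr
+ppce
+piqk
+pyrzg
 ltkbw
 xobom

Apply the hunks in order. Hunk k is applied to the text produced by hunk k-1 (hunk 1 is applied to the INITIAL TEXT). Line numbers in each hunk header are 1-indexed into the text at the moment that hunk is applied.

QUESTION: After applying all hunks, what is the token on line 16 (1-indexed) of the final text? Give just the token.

Hunk 1: at line 4 remove [ybdxr] add [gkr,ltkbw,dmbsu] -> 12 lines: rqh uyked ievc fxgiq gkr ltkbw dmbsu uub gxue hhl xpcsj gddud
Hunk 2: at line 6 remove [uub] add [obrm,nimuj,kfi] -> 14 lines: rqh uyked ievc fxgiq gkr ltkbw dmbsu obrm nimuj kfi gxue hhl xpcsj gddud
Hunk 3: at line 5 remove [dmbsu] add [xobom,ddt,ufln] -> 16 lines: rqh uyked ievc fxgiq gkr ltkbw xobom ddt ufln obrm nimuj kfi gxue hhl xpcsj gddud
Hunk 4: at line 2 remove [ievc,fxgiq] add [kdpst,ndcb,sdj] -> 17 lines: rqh uyked kdpst ndcb sdj gkr ltkbw xobom ddt ufln obrm nimuj kfi gxue hhl xpcsj gddud
Hunk 5: at line 2 remove [ndcb,sdj,gkr] add [ppce,piqk,pyrzg] -> 17 lines: rqh uyked kdpst ppce piqk pyrzg ltkbw xobom ddt ufln obrm nimuj kfi gxue hhl xpcsj gddud
Final line 16: xpcsj

Answer: xpcsj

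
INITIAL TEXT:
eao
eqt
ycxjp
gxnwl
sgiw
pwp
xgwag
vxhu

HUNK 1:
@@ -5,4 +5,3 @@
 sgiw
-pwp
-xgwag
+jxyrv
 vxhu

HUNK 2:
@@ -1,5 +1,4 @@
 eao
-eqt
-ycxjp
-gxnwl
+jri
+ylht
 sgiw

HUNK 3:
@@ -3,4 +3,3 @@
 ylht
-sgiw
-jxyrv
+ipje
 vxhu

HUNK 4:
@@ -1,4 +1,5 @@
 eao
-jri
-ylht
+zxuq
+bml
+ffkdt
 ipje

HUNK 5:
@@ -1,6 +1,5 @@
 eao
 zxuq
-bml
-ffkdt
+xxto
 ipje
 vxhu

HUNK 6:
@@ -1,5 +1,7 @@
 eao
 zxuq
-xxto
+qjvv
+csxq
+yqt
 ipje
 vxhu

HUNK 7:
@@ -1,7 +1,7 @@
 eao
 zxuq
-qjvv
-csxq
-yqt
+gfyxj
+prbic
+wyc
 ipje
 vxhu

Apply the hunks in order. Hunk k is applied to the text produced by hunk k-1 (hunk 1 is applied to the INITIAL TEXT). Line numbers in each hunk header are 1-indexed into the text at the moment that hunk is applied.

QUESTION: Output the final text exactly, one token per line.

Answer: eao
zxuq
gfyxj
prbic
wyc
ipje
vxhu

Derivation:
Hunk 1: at line 5 remove [pwp,xgwag] add [jxyrv] -> 7 lines: eao eqt ycxjp gxnwl sgiw jxyrv vxhu
Hunk 2: at line 1 remove [eqt,ycxjp,gxnwl] add [jri,ylht] -> 6 lines: eao jri ylht sgiw jxyrv vxhu
Hunk 3: at line 3 remove [sgiw,jxyrv] add [ipje] -> 5 lines: eao jri ylht ipje vxhu
Hunk 4: at line 1 remove [jri,ylht] add [zxuq,bml,ffkdt] -> 6 lines: eao zxuq bml ffkdt ipje vxhu
Hunk 5: at line 1 remove [bml,ffkdt] add [xxto] -> 5 lines: eao zxuq xxto ipje vxhu
Hunk 6: at line 1 remove [xxto] add [qjvv,csxq,yqt] -> 7 lines: eao zxuq qjvv csxq yqt ipje vxhu
Hunk 7: at line 1 remove [qjvv,csxq,yqt] add [gfyxj,prbic,wyc] -> 7 lines: eao zxuq gfyxj prbic wyc ipje vxhu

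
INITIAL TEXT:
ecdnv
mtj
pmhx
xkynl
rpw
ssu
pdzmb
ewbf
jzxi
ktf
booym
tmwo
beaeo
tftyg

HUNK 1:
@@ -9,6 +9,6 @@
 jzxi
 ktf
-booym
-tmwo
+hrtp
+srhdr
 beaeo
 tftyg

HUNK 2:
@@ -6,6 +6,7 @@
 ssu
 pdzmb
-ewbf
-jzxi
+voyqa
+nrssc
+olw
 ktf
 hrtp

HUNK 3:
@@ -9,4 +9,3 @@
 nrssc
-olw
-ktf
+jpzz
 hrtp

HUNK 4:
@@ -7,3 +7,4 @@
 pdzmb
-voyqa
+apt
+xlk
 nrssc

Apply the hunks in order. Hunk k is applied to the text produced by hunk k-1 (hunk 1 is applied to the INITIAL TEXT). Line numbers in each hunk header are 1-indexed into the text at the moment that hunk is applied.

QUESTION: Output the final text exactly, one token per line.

Answer: ecdnv
mtj
pmhx
xkynl
rpw
ssu
pdzmb
apt
xlk
nrssc
jpzz
hrtp
srhdr
beaeo
tftyg

Derivation:
Hunk 1: at line 9 remove [booym,tmwo] add [hrtp,srhdr] -> 14 lines: ecdnv mtj pmhx xkynl rpw ssu pdzmb ewbf jzxi ktf hrtp srhdr beaeo tftyg
Hunk 2: at line 6 remove [ewbf,jzxi] add [voyqa,nrssc,olw] -> 15 lines: ecdnv mtj pmhx xkynl rpw ssu pdzmb voyqa nrssc olw ktf hrtp srhdr beaeo tftyg
Hunk 3: at line 9 remove [olw,ktf] add [jpzz] -> 14 lines: ecdnv mtj pmhx xkynl rpw ssu pdzmb voyqa nrssc jpzz hrtp srhdr beaeo tftyg
Hunk 4: at line 7 remove [voyqa] add [apt,xlk] -> 15 lines: ecdnv mtj pmhx xkynl rpw ssu pdzmb apt xlk nrssc jpzz hrtp srhdr beaeo tftyg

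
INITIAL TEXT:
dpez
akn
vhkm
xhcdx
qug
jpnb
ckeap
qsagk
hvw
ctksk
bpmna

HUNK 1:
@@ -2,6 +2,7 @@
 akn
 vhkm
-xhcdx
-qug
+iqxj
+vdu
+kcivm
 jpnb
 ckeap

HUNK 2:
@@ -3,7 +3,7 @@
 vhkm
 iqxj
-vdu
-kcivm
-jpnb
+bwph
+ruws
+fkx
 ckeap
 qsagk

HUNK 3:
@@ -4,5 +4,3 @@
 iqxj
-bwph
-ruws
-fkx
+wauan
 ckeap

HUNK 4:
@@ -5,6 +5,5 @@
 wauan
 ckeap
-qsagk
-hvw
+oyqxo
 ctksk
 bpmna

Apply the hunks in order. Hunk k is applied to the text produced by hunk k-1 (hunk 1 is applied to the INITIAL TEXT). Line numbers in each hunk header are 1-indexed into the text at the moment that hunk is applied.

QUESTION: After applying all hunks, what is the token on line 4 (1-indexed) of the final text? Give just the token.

Hunk 1: at line 2 remove [xhcdx,qug] add [iqxj,vdu,kcivm] -> 12 lines: dpez akn vhkm iqxj vdu kcivm jpnb ckeap qsagk hvw ctksk bpmna
Hunk 2: at line 3 remove [vdu,kcivm,jpnb] add [bwph,ruws,fkx] -> 12 lines: dpez akn vhkm iqxj bwph ruws fkx ckeap qsagk hvw ctksk bpmna
Hunk 3: at line 4 remove [bwph,ruws,fkx] add [wauan] -> 10 lines: dpez akn vhkm iqxj wauan ckeap qsagk hvw ctksk bpmna
Hunk 4: at line 5 remove [qsagk,hvw] add [oyqxo] -> 9 lines: dpez akn vhkm iqxj wauan ckeap oyqxo ctksk bpmna
Final line 4: iqxj

Answer: iqxj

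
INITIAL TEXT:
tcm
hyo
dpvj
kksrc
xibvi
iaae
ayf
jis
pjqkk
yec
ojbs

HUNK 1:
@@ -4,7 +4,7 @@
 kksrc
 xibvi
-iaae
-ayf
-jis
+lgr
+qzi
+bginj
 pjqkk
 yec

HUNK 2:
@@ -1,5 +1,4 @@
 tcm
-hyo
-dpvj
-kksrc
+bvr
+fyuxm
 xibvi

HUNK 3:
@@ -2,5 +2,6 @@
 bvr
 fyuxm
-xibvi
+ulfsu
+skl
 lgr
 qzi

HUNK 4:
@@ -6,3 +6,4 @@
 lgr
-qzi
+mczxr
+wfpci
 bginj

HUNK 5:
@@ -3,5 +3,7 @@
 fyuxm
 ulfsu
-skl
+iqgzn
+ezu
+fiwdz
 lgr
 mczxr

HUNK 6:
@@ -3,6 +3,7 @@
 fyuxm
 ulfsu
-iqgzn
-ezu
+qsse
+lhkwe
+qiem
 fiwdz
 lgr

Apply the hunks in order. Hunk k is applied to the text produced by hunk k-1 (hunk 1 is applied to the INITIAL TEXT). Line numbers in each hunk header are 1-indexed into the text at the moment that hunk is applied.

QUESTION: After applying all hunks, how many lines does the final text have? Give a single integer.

Hunk 1: at line 4 remove [iaae,ayf,jis] add [lgr,qzi,bginj] -> 11 lines: tcm hyo dpvj kksrc xibvi lgr qzi bginj pjqkk yec ojbs
Hunk 2: at line 1 remove [hyo,dpvj,kksrc] add [bvr,fyuxm] -> 10 lines: tcm bvr fyuxm xibvi lgr qzi bginj pjqkk yec ojbs
Hunk 3: at line 2 remove [xibvi] add [ulfsu,skl] -> 11 lines: tcm bvr fyuxm ulfsu skl lgr qzi bginj pjqkk yec ojbs
Hunk 4: at line 6 remove [qzi] add [mczxr,wfpci] -> 12 lines: tcm bvr fyuxm ulfsu skl lgr mczxr wfpci bginj pjqkk yec ojbs
Hunk 5: at line 3 remove [skl] add [iqgzn,ezu,fiwdz] -> 14 lines: tcm bvr fyuxm ulfsu iqgzn ezu fiwdz lgr mczxr wfpci bginj pjqkk yec ojbs
Hunk 6: at line 3 remove [iqgzn,ezu] add [qsse,lhkwe,qiem] -> 15 lines: tcm bvr fyuxm ulfsu qsse lhkwe qiem fiwdz lgr mczxr wfpci bginj pjqkk yec ojbs
Final line count: 15

Answer: 15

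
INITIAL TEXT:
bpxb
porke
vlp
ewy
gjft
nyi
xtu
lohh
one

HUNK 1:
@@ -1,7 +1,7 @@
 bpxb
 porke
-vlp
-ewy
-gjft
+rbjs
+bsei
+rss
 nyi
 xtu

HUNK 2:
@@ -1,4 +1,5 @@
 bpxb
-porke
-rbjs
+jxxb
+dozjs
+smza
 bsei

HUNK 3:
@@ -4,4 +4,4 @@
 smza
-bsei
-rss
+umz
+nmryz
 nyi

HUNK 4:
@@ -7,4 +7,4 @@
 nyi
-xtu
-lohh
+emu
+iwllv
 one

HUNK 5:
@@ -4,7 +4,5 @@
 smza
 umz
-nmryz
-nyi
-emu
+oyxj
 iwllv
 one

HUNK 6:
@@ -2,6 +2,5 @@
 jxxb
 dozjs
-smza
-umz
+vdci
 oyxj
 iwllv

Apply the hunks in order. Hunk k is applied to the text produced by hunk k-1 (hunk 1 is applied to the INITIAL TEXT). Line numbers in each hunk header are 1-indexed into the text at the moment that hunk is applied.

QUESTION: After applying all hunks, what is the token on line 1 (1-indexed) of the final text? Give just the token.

Hunk 1: at line 1 remove [vlp,ewy,gjft] add [rbjs,bsei,rss] -> 9 lines: bpxb porke rbjs bsei rss nyi xtu lohh one
Hunk 2: at line 1 remove [porke,rbjs] add [jxxb,dozjs,smza] -> 10 lines: bpxb jxxb dozjs smza bsei rss nyi xtu lohh one
Hunk 3: at line 4 remove [bsei,rss] add [umz,nmryz] -> 10 lines: bpxb jxxb dozjs smza umz nmryz nyi xtu lohh one
Hunk 4: at line 7 remove [xtu,lohh] add [emu,iwllv] -> 10 lines: bpxb jxxb dozjs smza umz nmryz nyi emu iwllv one
Hunk 5: at line 4 remove [nmryz,nyi,emu] add [oyxj] -> 8 lines: bpxb jxxb dozjs smza umz oyxj iwllv one
Hunk 6: at line 2 remove [smza,umz] add [vdci] -> 7 lines: bpxb jxxb dozjs vdci oyxj iwllv one
Final line 1: bpxb

Answer: bpxb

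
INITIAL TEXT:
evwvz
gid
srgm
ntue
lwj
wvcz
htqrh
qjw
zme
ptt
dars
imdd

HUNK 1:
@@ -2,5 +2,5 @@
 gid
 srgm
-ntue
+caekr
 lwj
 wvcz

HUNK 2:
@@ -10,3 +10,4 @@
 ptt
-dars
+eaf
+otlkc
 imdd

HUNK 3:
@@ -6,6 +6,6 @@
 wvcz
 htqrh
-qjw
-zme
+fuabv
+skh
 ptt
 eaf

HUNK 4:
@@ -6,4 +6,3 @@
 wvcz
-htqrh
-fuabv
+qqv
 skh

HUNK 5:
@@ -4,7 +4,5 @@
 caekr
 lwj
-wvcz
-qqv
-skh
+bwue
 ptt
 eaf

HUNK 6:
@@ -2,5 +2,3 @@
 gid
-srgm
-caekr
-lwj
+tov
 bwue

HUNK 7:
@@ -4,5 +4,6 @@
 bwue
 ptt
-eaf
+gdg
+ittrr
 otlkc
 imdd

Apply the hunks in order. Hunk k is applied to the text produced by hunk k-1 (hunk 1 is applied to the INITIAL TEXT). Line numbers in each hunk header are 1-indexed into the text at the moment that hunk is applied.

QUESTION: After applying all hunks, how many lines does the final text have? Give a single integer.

Hunk 1: at line 2 remove [ntue] add [caekr] -> 12 lines: evwvz gid srgm caekr lwj wvcz htqrh qjw zme ptt dars imdd
Hunk 2: at line 10 remove [dars] add [eaf,otlkc] -> 13 lines: evwvz gid srgm caekr lwj wvcz htqrh qjw zme ptt eaf otlkc imdd
Hunk 3: at line 6 remove [qjw,zme] add [fuabv,skh] -> 13 lines: evwvz gid srgm caekr lwj wvcz htqrh fuabv skh ptt eaf otlkc imdd
Hunk 4: at line 6 remove [htqrh,fuabv] add [qqv] -> 12 lines: evwvz gid srgm caekr lwj wvcz qqv skh ptt eaf otlkc imdd
Hunk 5: at line 4 remove [wvcz,qqv,skh] add [bwue] -> 10 lines: evwvz gid srgm caekr lwj bwue ptt eaf otlkc imdd
Hunk 6: at line 2 remove [srgm,caekr,lwj] add [tov] -> 8 lines: evwvz gid tov bwue ptt eaf otlkc imdd
Hunk 7: at line 4 remove [eaf] add [gdg,ittrr] -> 9 lines: evwvz gid tov bwue ptt gdg ittrr otlkc imdd
Final line count: 9

Answer: 9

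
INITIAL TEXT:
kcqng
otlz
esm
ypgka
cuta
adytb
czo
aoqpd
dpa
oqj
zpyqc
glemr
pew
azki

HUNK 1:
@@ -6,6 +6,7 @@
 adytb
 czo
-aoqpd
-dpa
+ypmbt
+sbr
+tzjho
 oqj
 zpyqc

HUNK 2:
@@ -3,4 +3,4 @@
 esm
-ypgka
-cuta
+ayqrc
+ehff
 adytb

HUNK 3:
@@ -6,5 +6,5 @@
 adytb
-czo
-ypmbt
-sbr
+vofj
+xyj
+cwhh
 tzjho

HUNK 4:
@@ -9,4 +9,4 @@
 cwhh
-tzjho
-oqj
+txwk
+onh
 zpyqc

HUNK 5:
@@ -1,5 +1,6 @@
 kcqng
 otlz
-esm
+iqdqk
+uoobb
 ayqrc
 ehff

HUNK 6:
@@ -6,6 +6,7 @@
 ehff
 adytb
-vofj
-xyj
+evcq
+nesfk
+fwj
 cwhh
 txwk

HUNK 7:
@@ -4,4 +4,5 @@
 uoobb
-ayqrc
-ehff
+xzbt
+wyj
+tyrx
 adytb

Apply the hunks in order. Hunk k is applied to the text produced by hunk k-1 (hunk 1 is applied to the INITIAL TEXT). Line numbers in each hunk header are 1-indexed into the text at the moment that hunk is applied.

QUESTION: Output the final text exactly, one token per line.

Answer: kcqng
otlz
iqdqk
uoobb
xzbt
wyj
tyrx
adytb
evcq
nesfk
fwj
cwhh
txwk
onh
zpyqc
glemr
pew
azki

Derivation:
Hunk 1: at line 6 remove [aoqpd,dpa] add [ypmbt,sbr,tzjho] -> 15 lines: kcqng otlz esm ypgka cuta adytb czo ypmbt sbr tzjho oqj zpyqc glemr pew azki
Hunk 2: at line 3 remove [ypgka,cuta] add [ayqrc,ehff] -> 15 lines: kcqng otlz esm ayqrc ehff adytb czo ypmbt sbr tzjho oqj zpyqc glemr pew azki
Hunk 3: at line 6 remove [czo,ypmbt,sbr] add [vofj,xyj,cwhh] -> 15 lines: kcqng otlz esm ayqrc ehff adytb vofj xyj cwhh tzjho oqj zpyqc glemr pew azki
Hunk 4: at line 9 remove [tzjho,oqj] add [txwk,onh] -> 15 lines: kcqng otlz esm ayqrc ehff adytb vofj xyj cwhh txwk onh zpyqc glemr pew azki
Hunk 5: at line 1 remove [esm] add [iqdqk,uoobb] -> 16 lines: kcqng otlz iqdqk uoobb ayqrc ehff adytb vofj xyj cwhh txwk onh zpyqc glemr pew azki
Hunk 6: at line 6 remove [vofj,xyj] add [evcq,nesfk,fwj] -> 17 lines: kcqng otlz iqdqk uoobb ayqrc ehff adytb evcq nesfk fwj cwhh txwk onh zpyqc glemr pew azki
Hunk 7: at line 4 remove [ayqrc,ehff] add [xzbt,wyj,tyrx] -> 18 lines: kcqng otlz iqdqk uoobb xzbt wyj tyrx adytb evcq nesfk fwj cwhh txwk onh zpyqc glemr pew azki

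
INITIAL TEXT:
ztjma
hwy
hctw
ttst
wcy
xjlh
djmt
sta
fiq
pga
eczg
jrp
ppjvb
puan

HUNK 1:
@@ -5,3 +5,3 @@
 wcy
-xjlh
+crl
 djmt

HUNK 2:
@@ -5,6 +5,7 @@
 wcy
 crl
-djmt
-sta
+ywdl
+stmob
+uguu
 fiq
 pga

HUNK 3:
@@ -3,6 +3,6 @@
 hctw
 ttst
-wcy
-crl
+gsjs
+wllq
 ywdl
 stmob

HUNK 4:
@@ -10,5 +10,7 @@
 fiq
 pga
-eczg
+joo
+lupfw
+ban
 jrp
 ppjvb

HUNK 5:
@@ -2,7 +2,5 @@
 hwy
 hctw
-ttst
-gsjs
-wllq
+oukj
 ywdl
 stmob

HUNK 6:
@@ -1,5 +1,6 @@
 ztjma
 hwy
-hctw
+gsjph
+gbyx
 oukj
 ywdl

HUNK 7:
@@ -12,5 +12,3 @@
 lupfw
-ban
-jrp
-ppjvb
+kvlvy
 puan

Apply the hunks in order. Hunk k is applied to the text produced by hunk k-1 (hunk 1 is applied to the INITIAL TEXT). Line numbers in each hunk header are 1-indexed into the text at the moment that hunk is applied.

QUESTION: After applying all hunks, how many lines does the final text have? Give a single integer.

Answer: 14

Derivation:
Hunk 1: at line 5 remove [xjlh] add [crl] -> 14 lines: ztjma hwy hctw ttst wcy crl djmt sta fiq pga eczg jrp ppjvb puan
Hunk 2: at line 5 remove [djmt,sta] add [ywdl,stmob,uguu] -> 15 lines: ztjma hwy hctw ttst wcy crl ywdl stmob uguu fiq pga eczg jrp ppjvb puan
Hunk 3: at line 3 remove [wcy,crl] add [gsjs,wllq] -> 15 lines: ztjma hwy hctw ttst gsjs wllq ywdl stmob uguu fiq pga eczg jrp ppjvb puan
Hunk 4: at line 10 remove [eczg] add [joo,lupfw,ban] -> 17 lines: ztjma hwy hctw ttst gsjs wllq ywdl stmob uguu fiq pga joo lupfw ban jrp ppjvb puan
Hunk 5: at line 2 remove [ttst,gsjs,wllq] add [oukj] -> 15 lines: ztjma hwy hctw oukj ywdl stmob uguu fiq pga joo lupfw ban jrp ppjvb puan
Hunk 6: at line 1 remove [hctw] add [gsjph,gbyx] -> 16 lines: ztjma hwy gsjph gbyx oukj ywdl stmob uguu fiq pga joo lupfw ban jrp ppjvb puan
Hunk 7: at line 12 remove [ban,jrp,ppjvb] add [kvlvy] -> 14 lines: ztjma hwy gsjph gbyx oukj ywdl stmob uguu fiq pga joo lupfw kvlvy puan
Final line count: 14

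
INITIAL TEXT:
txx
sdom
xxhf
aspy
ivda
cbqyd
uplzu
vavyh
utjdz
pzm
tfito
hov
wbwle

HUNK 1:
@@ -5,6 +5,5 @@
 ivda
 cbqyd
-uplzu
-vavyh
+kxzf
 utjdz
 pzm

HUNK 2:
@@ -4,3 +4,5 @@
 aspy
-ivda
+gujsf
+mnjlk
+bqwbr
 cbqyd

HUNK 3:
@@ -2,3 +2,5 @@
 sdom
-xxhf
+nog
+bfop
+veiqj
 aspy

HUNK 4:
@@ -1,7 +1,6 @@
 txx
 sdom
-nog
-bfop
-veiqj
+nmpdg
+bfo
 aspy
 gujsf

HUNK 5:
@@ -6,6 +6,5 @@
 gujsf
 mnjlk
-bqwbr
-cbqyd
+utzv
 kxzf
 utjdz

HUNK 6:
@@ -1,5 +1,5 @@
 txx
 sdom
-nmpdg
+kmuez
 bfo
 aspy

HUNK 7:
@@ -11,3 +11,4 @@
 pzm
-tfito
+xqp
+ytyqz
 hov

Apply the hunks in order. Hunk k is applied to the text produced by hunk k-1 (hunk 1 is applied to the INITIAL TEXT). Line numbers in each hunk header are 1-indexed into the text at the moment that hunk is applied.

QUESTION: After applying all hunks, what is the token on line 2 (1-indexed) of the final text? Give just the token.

Answer: sdom

Derivation:
Hunk 1: at line 5 remove [uplzu,vavyh] add [kxzf] -> 12 lines: txx sdom xxhf aspy ivda cbqyd kxzf utjdz pzm tfito hov wbwle
Hunk 2: at line 4 remove [ivda] add [gujsf,mnjlk,bqwbr] -> 14 lines: txx sdom xxhf aspy gujsf mnjlk bqwbr cbqyd kxzf utjdz pzm tfito hov wbwle
Hunk 3: at line 2 remove [xxhf] add [nog,bfop,veiqj] -> 16 lines: txx sdom nog bfop veiqj aspy gujsf mnjlk bqwbr cbqyd kxzf utjdz pzm tfito hov wbwle
Hunk 4: at line 1 remove [nog,bfop,veiqj] add [nmpdg,bfo] -> 15 lines: txx sdom nmpdg bfo aspy gujsf mnjlk bqwbr cbqyd kxzf utjdz pzm tfito hov wbwle
Hunk 5: at line 6 remove [bqwbr,cbqyd] add [utzv] -> 14 lines: txx sdom nmpdg bfo aspy gujsf mnjlk utzv kxzf utjdz pzm tfito hov wbwle
Hunk 6: at line 1 remove [nmpdg] add [kmuez] -> 14 lines: txx sdom kmuez bfo aspy gujsf mnjlk utzv kxzf utjdz pzm tfito hov wbwle
Hunk 7: at line 11 remove [tfito] add [xqp,ytyqz] -> 15 lines: txx sdom kmuez bfo aspy gujsf mnjlk utzv kxzf utjdz pzm xqp ytyqz hov wbwle
Final line 2: sdom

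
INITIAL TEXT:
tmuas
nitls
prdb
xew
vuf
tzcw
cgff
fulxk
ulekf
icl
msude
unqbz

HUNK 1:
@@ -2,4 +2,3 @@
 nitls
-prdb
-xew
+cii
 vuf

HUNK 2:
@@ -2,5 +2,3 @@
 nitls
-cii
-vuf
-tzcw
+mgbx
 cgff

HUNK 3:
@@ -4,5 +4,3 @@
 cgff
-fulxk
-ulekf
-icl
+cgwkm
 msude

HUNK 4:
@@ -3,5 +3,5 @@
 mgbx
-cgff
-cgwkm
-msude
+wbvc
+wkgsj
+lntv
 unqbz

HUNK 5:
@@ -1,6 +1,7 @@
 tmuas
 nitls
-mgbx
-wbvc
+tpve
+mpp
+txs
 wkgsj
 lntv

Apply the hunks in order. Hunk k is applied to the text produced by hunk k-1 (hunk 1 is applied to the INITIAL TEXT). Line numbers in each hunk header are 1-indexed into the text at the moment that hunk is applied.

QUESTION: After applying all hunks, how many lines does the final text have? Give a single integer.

Hunk 1: at line 2 remove [prdb,xew] add [cii] -> 11 lines: tmuas nitls cii vuf tzcw cgff fulxk ulekf icl msude unqbz
Hunk 2: at line 2 remove [cii,vuf,tzcw] add [mgbx] -> 9 lines: tmuas nitls mgbx cgff fulxk ulekf icl msude unqbz
Hunk 3: at line 4 remove [fulxk,ulekf,icl] add [cgwkm] -> 7 lines: tmuas nitls mgbx cgff cgwkm msude unqbz
Hunk 4: at line 3 remove [cgff,cgwkm,msude] add [wbvc,wkgsj,lntv] -> 7 lines: tmuas nitls mgbx wbvc wkgsj lntv unqbz
Hunk 5: at line 1 remove [mgbx,wbvc] add [tpve,mpp,txs] -> 8 lines: tmuas nitls tpve mpp txs wkgsj lntv unqbz
Final line count: 8

Answer: 8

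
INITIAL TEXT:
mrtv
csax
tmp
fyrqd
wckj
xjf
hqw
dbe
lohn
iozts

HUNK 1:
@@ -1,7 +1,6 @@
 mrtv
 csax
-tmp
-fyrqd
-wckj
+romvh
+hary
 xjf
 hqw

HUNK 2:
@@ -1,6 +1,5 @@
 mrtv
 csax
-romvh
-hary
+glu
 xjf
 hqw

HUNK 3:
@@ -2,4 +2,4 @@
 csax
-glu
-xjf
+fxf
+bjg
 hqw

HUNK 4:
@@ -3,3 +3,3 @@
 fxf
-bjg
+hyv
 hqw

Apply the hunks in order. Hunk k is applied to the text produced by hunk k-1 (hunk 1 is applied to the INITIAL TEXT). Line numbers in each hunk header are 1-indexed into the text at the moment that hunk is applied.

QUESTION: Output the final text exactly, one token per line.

Hunk 1: at line 1 remove [tmp,fyrqd,wckj] add [romvh,hary] -> 9 lines: mrtv csax romvh hary xjf hqw dbe lohn iozts
Hunk 2: at line 1 remove [romvh,hary] add [glu] -> 8 lines: mrtv csax glu xjf hqw dbe lohn iozts
Hunk 3: at line 2 remove [glu,xjf] add [fxf,bjg] -> 8 lines: mrtv csax fxf bjg hqw dbe lohn iozts
Hunk 4: at line 3 remove [bjg] add [hyv] -> 8 lines: mrtv csax fxf hyv hqw dbe lohn iozts

Answer: mrtv
csax
fxf
hyv
hqw
dbe
lohn
iozts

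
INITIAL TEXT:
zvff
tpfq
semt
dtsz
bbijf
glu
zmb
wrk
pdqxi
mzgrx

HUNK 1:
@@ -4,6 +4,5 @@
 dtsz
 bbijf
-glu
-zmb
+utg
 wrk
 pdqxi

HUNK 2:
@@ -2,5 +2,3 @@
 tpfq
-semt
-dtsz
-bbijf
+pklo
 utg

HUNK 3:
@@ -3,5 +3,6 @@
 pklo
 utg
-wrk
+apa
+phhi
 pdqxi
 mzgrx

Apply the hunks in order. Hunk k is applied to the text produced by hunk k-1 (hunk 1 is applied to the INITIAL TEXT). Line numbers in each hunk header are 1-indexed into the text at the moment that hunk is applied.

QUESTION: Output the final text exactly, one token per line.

Hunk 1: at line 4 remove [glu,zmb] add [utg] -> 9 lines: zvff tpfq semt dtsz bbijf utg wrk pdqxi mzgrx
Hunk 2: at line 2 remove [semt,dtsz,bbijf] add [pklo] -> 7 lines: zvff tpfq pklo utg wrk pdqxi mzgrx
Hunk 3: at line 3 remove [wrk] add [apa,phhi] -> 8 lines: zvff tpfq pklo utg apa phhi pdqxi mzgrx

Answer: zvff
tpfq
pklo
utg
apa
phhi
pdqxi
mzgrx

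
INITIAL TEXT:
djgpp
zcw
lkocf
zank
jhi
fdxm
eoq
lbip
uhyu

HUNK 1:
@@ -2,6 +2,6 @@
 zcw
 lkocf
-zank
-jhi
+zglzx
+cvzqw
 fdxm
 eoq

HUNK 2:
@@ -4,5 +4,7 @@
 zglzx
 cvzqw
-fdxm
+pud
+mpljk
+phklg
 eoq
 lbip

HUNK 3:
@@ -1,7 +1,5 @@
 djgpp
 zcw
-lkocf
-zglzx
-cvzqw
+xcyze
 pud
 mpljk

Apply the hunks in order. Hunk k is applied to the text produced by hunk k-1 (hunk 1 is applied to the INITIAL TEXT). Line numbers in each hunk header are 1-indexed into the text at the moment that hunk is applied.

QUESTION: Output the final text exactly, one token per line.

Hunk 1: at line 2 remove [zank,jhi] add [zglzx,cvzqw] -> 9 lines: djgpp zcw lkocf zglzx cvzqw fdxm eoq lbip uhyu
Hunk 2: at line 4 remove [fdxm] add [pud,mpljk,phklg] -> 11 lines: djgpp zcw lkocf zglzx cvzqw pud mpljk phklg eoq lbip uhyu
Hunk 3: at line 1 remove [lkocf,zglzx,cvzqw] add [xcyze] -> 9 lines: djgpp zcw xcyze pud mpljk phklg eoq lbip uhyu

Answer: djgpp
zcw
xcyze
pud
mpljk
phklg
eoq
lbip
uhyu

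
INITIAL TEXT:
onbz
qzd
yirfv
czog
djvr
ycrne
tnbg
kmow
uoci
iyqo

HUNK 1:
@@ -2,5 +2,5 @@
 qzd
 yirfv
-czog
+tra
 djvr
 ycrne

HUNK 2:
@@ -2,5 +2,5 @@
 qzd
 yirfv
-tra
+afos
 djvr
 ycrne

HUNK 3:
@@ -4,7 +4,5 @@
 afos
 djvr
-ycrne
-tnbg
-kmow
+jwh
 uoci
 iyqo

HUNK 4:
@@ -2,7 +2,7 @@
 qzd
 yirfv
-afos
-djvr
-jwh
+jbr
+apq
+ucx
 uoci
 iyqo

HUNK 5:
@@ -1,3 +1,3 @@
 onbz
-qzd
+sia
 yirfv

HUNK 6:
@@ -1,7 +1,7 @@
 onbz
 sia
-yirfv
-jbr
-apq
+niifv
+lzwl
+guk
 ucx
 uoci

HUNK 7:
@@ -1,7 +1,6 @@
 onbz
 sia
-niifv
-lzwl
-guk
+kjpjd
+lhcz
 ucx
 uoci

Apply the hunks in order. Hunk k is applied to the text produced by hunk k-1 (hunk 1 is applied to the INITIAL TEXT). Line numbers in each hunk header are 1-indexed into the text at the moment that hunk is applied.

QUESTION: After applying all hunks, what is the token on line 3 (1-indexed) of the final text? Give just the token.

Hunk 1: at line 2 remove [czog] add [tra] -> 10 lines: onbz qzd yirfv tra djvr ycrne tnbg kmow uoci iyqo
Hunk 2: at line 2 remove [tra] add [afos] -> 10 lines: onbz qzd yirfv afos djvr ycrne tnbg kmow uoci iyqo
Hunk 3: at line 4 remove [ycrne,tnbg,kmow] add [jwh] -> 8 lines: onbz qzd yirfv afos djvr jwh uoci iyqo
Hunk 4: at line 2 remove [afos,djvr,jwh] add [jbr,apq,ucx] -> 8 lines: onbz qzd yirfv jbr apq ucx uoci iyqo
Hunk 5: at line 1 remove [qzd] add [sia] -> 8 lines: onbz sia yirfv jbr apq ucx uoci iyqo
Hunk 6: at line 1 remove [yirfv,jbr,apq] add [niifv,lzwl,guk] -> 8 lines: onbz sia niifv lzwl guk ucx uoci iyqo
Hunk 7: at line 1 remove [niifv,lzwl,guk] add [kjpjd,lhcz] -> 7 lines: onbz sia kjpjd lhcz ucx uoci iyqo
Final line 3: kjpjd

Answer: kjpjd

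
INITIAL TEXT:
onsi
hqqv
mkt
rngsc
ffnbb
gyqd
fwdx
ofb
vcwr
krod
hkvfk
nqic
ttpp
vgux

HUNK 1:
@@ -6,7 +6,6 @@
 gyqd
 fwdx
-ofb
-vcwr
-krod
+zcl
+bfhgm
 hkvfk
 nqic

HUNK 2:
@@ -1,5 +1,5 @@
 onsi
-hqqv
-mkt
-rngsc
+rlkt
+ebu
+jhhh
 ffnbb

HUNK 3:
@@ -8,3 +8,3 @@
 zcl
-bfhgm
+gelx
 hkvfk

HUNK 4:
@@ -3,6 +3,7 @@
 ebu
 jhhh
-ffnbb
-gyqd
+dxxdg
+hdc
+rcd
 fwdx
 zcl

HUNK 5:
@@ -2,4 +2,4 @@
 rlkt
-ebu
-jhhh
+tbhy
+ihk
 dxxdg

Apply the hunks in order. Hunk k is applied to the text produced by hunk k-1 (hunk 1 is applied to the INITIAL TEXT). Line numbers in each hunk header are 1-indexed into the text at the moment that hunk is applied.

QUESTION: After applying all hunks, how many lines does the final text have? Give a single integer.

Answer: 14

Derivation:
Hunk 1: at line 6 remove [ofb,vcwr,krod] add [zcl,bfhgm] -> 13 lines: onsi hqqv mkt rngsc ffnbb gyqd fwdx zcl bfhgm hkvfk nqic ttpp vgux
Hunk 2: at line 1 remove [hqqv,mkt,rngsc] add [rlkt,ebu,jhhh] -> 13 lines: onsi rlkt ebu jhhh ffnbb gyqd fwdx zcl bfhgm hkvfk nqic ttpp vgux
Hunk 3: at line 8 remove [bfhgm] add [gelx] -> 13 lines: onsi rlkt ebu jhhh ffnbb gyqd fwdx zcl gelx hkvfk nqic ttpp vgux
Hunk 4: at line 3 remove [ffnbb,gyqd] add [dxxdg,hdc,rcd] -> 14 lines: onsi rlkt ebu jhhh dxxdg hdc rcd fwdx zcl gelx hkvfk nqic ttpp vgux
Hunk 5: at line 2 remove [ebu,jhhh] add [tbhy,ihk] -> 14 lines: onsi rlkt tbhy ihk dxxdg hdc rcd fwdx zcl gelx hkvfk nqic ttpp vgux
Final line count: 14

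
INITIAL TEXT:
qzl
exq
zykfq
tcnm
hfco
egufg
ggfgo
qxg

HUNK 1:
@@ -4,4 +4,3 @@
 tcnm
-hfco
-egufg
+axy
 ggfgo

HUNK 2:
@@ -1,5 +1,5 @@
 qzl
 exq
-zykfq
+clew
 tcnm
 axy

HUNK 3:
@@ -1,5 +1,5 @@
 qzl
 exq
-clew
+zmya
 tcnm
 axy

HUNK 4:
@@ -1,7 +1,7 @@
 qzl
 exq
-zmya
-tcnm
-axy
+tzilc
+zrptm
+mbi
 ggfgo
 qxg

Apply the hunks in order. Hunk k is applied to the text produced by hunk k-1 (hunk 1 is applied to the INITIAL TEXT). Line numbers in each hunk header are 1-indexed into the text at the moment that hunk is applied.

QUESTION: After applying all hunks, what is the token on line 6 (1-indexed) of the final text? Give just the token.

Hunk 1: at line 4 remove [hfco,egufg] add [axy] -> 7 lines: qzl exq zykfq tcnm axy ggfgo qxg
Hunk 2: at line 1 remove [zykfq] add [clew] -> 7 lines: qzl exq clew tcnm axy ggfgo qxg
Hunk 3: at line 1 remove [clew] add [zmya] -> 7 lines: qzl exq zmya tcnm axy ggfgo qxg
Hunk 4: at line 1 remove [zmya,tcnm,axy] add [tzilc,zrptm,mbi] -> 7 lines: qzl exq tzilc zrptm mbi ggfgo qxg
Final line 6: ggfgo

Answer: ggfgo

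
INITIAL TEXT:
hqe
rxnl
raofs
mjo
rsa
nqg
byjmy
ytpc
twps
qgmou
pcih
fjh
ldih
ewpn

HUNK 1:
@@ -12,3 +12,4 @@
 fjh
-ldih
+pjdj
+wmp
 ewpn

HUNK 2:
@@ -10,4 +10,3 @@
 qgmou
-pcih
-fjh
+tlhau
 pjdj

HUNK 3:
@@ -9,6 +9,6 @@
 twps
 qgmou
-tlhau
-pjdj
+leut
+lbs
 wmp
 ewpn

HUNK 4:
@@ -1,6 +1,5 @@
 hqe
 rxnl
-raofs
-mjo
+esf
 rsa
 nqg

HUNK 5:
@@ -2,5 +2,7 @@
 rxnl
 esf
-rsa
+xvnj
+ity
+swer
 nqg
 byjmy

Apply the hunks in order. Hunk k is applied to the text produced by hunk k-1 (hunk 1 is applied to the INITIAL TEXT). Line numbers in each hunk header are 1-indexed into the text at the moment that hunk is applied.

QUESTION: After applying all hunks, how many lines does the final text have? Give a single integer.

Hunk 1: at line 12 remove [ldih] add [pjdj,wmp] -> 15 lines: hqe rxnl raofs mjo rsa nqg byjmy ytpc twps qgmou pcih fjh pjdj wmp ewpn
Hunk 2: at line 10 remove [pcih,fjh] add [tlhau] -> 14 lines: hqe rxnl raofs mjo rsa nqg byjmy ytpc twps qgmou tlhau pjdj wmp ewpn
Hunk 3: at line 9 remove [tlhau,pjdj] add [leut,lbs] -> 14 lines: hqe rxnl raofs mjo rsa nqg byjmy ytpc twps qgmou leut lbs wmp ewpn
Hunk 4: at line 1 remove [raofs,mjo] add [esf] -> 13 lines: hqe rxnl esf rsa nqg byjmy ytpc twps qgmou leut lbs wmp ewpn
Hunk 5: at line 2 remove [rsa] add [xvnj,ity,swer] -> 15 lines: hqe rxnl esf xvnj ity swer nqg byjmy ytpc twps qgmou leut lbs wmp ewpn
Final line count: 15

Answer: 15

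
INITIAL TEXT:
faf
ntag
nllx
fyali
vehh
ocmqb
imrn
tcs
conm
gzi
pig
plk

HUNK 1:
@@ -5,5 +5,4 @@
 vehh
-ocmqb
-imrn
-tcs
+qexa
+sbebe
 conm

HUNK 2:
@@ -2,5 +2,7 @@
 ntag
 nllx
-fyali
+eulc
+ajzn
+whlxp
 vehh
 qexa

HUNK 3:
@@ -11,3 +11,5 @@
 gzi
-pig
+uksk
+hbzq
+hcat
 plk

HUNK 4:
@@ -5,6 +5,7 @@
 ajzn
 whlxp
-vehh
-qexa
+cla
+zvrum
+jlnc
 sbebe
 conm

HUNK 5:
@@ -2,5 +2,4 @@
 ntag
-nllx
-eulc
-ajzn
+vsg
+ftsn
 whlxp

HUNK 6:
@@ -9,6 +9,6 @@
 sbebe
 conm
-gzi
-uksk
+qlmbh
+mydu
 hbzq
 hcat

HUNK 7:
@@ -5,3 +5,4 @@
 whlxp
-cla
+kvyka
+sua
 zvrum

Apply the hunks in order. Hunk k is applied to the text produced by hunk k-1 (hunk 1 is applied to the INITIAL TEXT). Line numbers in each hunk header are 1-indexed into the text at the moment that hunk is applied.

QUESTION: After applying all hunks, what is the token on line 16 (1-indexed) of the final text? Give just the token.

Answer: plk

Derivation:
Hunk 1: at line 5 remove [ocmqb,imrn,tcs] add [qexa,sbebe] -> 11 lines: faf ntag nllx fyali vehh qexa sbebe conm gzi pig plk
Hunk 2: at line 2 remove [fyali] add [eulc,ajzn,whlxp] -> 13 lines: faf ntag nllx eulc ajzn whlxp vehh qexa sbebe conm gzi pig plk
Hunk 3: at line 11 remove [pig] add [uksk,hbzq,hcat] -> 15 lines: faf ntag nllx eulc ajzn whlxp vehh qexa sbebe conm gzi uksk hbzq hcat plk
Hunk 4: at line 5 remove [vehh,qexa] add [cla,zvrum,jlnc] -> 16 lines: faf ntag nllx eulc ajzn whlxp cla zvrum jlnc sbebe conm gzi uksk hbzq hcat plk
Hunk 5: at line 2 remove [nllx,eulc,ajzn] add [vsg,ftsn] -> 15 lines: faf ntag vsg ftsn whlxp cla zvrum jlnc sbebe conm gzi uksk hbzq hcat plk
Hunk 6: at line 9 remove [gzi,uksk] add [qlmbh,mydu] -> 15 lines: faf ntag vsg ftsn whlxp cla zvrum jlnc sbebe conm qlmbh mydu hbzq hcat plk
Hunk 7: at line 5 remove [cla] add [kvyka,sua] -> 16 lines: faf ntag vsg ftsn whlxp kvyka sua zvrum jlnc sbebe conm qlmbh mydu hbzq hcat plk
Final line 16: plk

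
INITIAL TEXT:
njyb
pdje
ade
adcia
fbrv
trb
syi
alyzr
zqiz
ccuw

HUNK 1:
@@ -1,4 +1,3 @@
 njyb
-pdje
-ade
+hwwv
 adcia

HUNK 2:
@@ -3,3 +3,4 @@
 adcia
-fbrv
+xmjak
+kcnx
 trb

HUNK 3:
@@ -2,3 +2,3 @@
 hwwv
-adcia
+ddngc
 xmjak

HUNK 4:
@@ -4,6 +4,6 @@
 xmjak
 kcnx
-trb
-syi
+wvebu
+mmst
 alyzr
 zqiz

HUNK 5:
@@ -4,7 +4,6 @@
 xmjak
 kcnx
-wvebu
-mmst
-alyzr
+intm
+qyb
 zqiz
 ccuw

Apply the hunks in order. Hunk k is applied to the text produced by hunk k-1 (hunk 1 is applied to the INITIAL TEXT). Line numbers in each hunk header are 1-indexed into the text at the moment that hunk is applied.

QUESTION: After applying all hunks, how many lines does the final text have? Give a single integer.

Answer: 9

Derivation:
Hunk 1: at line 1 remove [pdje,ade] add [hwwv] -> 9 lines: njyb hwwv adcia fbrv trb syi alyzr zqiz ccuw
Hunk 2: at line 3 remove [fbrv] add [xmjak,kcnx] -> 10 lines: njyb hwwv adcia xmjak kcnx trb syi alyzr zqiz ccuw
Hunk 3: at line 2 remove [adcia] add [ddngc] -> 10 lines: njyb hwwv ddngc xmjak kcnx trb syi alyzr zqiz ccuw
Hunk 4: at line 4 remove [trb,syi] add [wvebu,mmst] -> 10 lines: njyb hwwv ddngc xmjak kcnx wvebu mmst alyzr zqiz ccuw
Hunk 5: at line 4 remove [wvebu,mmst,alyzr] add [intm,qyb] -> 9 lines: njyb hwwv ddngc xmjak kcnx intm qyb zqiz ccuw
Final line count: 9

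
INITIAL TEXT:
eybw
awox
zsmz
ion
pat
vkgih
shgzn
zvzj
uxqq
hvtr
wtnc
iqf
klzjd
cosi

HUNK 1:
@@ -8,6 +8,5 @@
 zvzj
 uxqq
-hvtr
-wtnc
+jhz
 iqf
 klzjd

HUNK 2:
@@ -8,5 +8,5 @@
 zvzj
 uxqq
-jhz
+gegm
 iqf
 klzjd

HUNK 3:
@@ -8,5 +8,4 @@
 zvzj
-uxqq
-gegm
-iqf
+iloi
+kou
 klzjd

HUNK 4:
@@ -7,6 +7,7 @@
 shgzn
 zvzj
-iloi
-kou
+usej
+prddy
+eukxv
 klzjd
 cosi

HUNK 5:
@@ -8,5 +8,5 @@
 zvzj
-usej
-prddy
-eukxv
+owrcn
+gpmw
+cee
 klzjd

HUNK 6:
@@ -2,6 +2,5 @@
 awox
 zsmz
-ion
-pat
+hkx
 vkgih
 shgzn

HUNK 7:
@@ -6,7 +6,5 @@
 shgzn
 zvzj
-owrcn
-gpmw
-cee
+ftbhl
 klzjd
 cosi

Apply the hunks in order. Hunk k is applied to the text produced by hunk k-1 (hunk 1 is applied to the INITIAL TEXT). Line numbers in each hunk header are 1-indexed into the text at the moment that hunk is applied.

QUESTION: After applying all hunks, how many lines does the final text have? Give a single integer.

Hunk 1: at line 8 remove [hvtr,wtnc] add [jhz] -> 13 lines: eybw awox zsmz ion pat vkgih shgzn zvzj uxqq jhz iqf klzjd cosi
Hunk 2: at line 8 remove [jhz] add [gegm] -> 13 lines: eybw awox zsmz ion pat vkgih shgzn zvzj uxqq gegm iqf klzjd cosi
Hunk 3: at line 8 remove [uxqq,gegm,iqf] add [iloi,kou] -> 12 lines: eybw awox zsmz ion pat vkgih shgzn zvzj iloi kou klzjd cosi
Hunk 4: at line 7 remove [iloi,kou] add [usej,prddy,eukxv] -> 13 lines: eybw awox zsmz ion pat vkgih shgzn zvzj usej prddy eukxv klzjd cosi
Hunk 5: at line 8 remove [usej,prddy,eukxv] add [owrcn,gpmw,cee] -> 13 lines: eybw awox zsmz ion pat vkgih shgzn zvzj owrcn gpmw cee klzjd cosi
Hunk 6: at line 2 remove [ion,pat] add [hkx] -> 12 lines: eybw awox zsmz hkx vkgih shgzn zvzj owrcn gpmw cee klzjd cosi
Hunk 7: at line 6 remove [owrcn,gpmw,cee] add [ftbhl] -> 10 lines: eybw awox zsmz hkx vkgih shgzn zvzj ftbhl klzjd cosi
Final line count: 10

Answer: 10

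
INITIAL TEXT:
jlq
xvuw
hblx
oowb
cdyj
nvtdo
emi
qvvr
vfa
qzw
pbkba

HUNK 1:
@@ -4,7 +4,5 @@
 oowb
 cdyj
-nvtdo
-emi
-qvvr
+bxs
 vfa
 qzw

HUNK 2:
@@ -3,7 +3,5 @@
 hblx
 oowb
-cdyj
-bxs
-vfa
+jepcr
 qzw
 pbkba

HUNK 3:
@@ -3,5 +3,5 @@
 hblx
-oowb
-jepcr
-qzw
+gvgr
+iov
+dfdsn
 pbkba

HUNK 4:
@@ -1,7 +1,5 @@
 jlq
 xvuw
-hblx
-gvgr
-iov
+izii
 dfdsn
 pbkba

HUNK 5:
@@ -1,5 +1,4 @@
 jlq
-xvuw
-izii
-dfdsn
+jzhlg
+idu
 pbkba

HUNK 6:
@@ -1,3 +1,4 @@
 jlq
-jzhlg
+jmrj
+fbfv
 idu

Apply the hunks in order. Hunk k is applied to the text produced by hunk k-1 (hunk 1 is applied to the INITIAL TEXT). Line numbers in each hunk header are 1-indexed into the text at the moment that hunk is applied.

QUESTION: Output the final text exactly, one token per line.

Hunk 1: at line 4 remove [nvtdo,emi,qvvr] add [bxs] -> 9 lines: jlq xvuw hblx oowb cdyj bxs vfa qzw pbkba
Hunk 2: at line 3 remove [cdyj,bxs,vfa] add [jepcr] -> 7 lines: jlq xvuw hblx oowb jepcr qzw pbkba
Hunk 3: at line 3 remove [oowb,jepcr,qzw] add [gvgr,iov,dfdsn] -> 7 lines: jlq xvuw hblx gvgr iov dfdsn pbkba
Hunk 4: at line 1 remove [hblx,gvgr,iov] add [izii] -> 5 lines: jlq xvuw izii dfdsn pbkba
Hunk 5: at line 1 remove [xvuw,izii,dfdsn] add [jzhlg,idu] -> 4 lines: jlq jzhlg idu pbkba
Hunk 6: at line 1 remove [jzhlg] add [jmrj,fbfv] -> 5 lines: jlq jmrj fbfv idu pbkba

Answer: jlq
jmrj
fbfv
idu
pbkba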